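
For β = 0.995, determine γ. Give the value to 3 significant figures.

γ ≈ 10.0

γ = 1/√(1 − β²) = 1/√(1 − 0.995²) = 1/√(0.0099750) = 10.0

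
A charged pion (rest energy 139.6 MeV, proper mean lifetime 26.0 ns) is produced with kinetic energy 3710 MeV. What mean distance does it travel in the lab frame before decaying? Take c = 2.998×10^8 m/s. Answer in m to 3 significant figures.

γ = 1 + K/(m₀c²) = 1 + 3710/139.6 = 27.576
β = √(1 − 1/γ²) = 0.99934
Dilated lifetime: γτ₀ = 27.576 × 26.0 ns = 716.97 ns
d = βc·γτ₀ = 0.99934 × (2.998×10^8 m/s) × 7.1697×10^-7 s = 215 m

d ≈ 215 m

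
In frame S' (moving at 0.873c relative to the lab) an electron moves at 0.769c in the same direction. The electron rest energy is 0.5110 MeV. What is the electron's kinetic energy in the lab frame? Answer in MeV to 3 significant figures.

K ≈ 2.23 MeV

u_lab = (0.769 + 0.873)/(1 + 0.769×0.873) = 0.982447
γ = 1/√(1 − 0.982447²) = 5.3607
K = (γ − 1)m₀c² = (5.3607 − 1) × 0.5110 = 4.3607 × 0.5110 = 2.23 MeV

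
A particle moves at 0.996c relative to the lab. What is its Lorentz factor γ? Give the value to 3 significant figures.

γ = 1/√(1 − β²) = 1/√(1 − 0.996²) = 1/√(0.0079840) = 11.2

γ ≈ 11.2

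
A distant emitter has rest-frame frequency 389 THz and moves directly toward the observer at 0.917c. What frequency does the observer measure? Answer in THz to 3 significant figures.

Relativistic Doppler: f_obs = f_src √((1+β)/(1−β))
= 389 × √(1.9170/0.083000) = 389 × 4.8059 = 1870 THz

f_obs ≈ 1870 THz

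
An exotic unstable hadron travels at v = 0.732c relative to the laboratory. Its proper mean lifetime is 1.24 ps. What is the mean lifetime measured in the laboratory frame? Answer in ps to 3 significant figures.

γ = 1/√(1 − 0.732²) = 1.4678
Time dilation: Δt = γτ₀ = 1.4678 × 1.24 ps = 1.82 ps

Δt ≈ 1.82 ps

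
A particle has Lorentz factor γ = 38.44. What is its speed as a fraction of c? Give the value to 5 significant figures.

β ≈ 0.99966

β = √(1 − 1/γ²) = √(1 − 1/38.44²) = √(0.9993232) = 0.99966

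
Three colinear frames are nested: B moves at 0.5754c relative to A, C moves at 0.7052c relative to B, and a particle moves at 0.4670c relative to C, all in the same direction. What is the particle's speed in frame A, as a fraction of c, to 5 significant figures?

u ≈ 0.96671c

Compose boost 2: (0.7052 + 0.5754)/(1 + 0.7052×0.5754) = 1.2806/1.405772 = 0.9109585
Compose boost 3: (0.4670 + 0.9109585)/(1 + 0.4670×0.9109585) = 1.377958/1.425418 = 0.96671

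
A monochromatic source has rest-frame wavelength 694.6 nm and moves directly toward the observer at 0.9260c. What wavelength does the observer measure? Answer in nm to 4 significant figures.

λ_obs ≈ 136.2 nm

Relativistic Doppler: λ_obs = λ_src √((1−β)/(1+β))
= 694.6 × √(0.0740000/1.92600) = 694.6 × 0.196014 = 136.2 nm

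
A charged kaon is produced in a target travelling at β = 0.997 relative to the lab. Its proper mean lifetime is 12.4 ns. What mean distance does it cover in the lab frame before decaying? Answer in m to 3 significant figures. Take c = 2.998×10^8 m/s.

d ≈ 47.9 m

γ = 1/√(1 − 0.997²) = 12.920
Dilated lifetime: Δt = γτ₀ = 12.920 × 12.4 ns = 160.20 ns
d = vΔt = 0.997c × 160.20 ns = 2.9890×10^8 m/s × 1.6020×10^-7 s = 47.9 m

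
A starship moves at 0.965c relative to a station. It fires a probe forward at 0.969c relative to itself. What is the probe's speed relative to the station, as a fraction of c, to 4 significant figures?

u ≈ 0.9994c

Relativistic velocity addition: u = (u' + v)/(1 + u'v/c²)
= (0.969 + 0.965)/(1 + 0.969×0.965) = 1.934/1.93508 = 0.9994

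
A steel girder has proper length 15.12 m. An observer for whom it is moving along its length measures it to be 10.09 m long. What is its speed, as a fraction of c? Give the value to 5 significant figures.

β ≈ 0.74476

γ = L₀/L = 15.12/10.09 = 1.498513
β = √(1 − 1/γ²) = 0.74476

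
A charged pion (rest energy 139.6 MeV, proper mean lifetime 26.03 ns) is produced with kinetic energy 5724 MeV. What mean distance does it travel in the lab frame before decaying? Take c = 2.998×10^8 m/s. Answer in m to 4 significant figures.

γ = 1 + K/(m₀c²) = 1 + 5724/139.6 = 42.0029
β = √(1 − 1/γ²) = 0.999717
Dilated lifetime: γτ₀ = 42.0029 × 26.03 ns = 1093.33 ns
d = βc·γτ₀ = 0.999717 × (2.998×10^8 m/s) × 1.09333×10^-6 s = 327.7 m

d ≈ 327.7 m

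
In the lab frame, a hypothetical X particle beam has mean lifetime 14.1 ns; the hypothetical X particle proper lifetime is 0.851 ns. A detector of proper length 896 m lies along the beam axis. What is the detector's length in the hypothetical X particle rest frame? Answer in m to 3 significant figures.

L ≈ 54.1 m

Time dilation ⇒ γ = Δt/τ₀ = 14.1/0.851 = 16.569
Length contraction: L = L₀/γ = 896/16.569 = 54.1 m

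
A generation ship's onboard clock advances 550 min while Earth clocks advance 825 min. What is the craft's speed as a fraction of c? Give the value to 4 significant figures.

β ≈ 0.7454

γ = Δt/τ₀ = 825/550 = 1.50000
β = √(1 − 1/γ²) = √(1 − 1/1.50000²) = 0.7454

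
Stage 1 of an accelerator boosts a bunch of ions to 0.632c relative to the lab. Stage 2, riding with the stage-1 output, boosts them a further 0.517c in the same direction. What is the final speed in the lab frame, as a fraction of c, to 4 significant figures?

u ≈ 0.8660c

Compose boost 2: (0.517 + 0.632)/(1 + 0.517×0.632) = 1.149/1.32674 = 0.8660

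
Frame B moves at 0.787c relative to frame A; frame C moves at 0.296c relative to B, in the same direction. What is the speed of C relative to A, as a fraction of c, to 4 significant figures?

u ≈ 0.8784c

Compose boost 2: (0.296 + 0.787)/(1 + 0.296×0.787) = 1.083/1.23295 = 0.8784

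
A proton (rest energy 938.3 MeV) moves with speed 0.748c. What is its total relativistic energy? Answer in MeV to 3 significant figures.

E ≈ 1410 MeV

γ = 1/√(1 − 0.748²) = 1.5067
E = γm₀c² = 1.5067 × 938.3 MeV = 1410 MeV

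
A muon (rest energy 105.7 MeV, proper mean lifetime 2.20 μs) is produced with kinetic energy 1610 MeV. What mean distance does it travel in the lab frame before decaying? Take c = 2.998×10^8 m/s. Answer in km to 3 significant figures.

d ≈ 10.7 km

γ = 1 + K/(m₀c²) = 1 + 1610/105.7 = 16.232
β = √(1 − 1/γ²) = 0.99810
Dilated lifetime: γτ₀ = 16.232 × 2.20 μs = 35.710 μs
d = βc·γτ₀ = 0.99810 × (2.998×10^8 m/s) × 3.5710×10^-5 s = 10.7 km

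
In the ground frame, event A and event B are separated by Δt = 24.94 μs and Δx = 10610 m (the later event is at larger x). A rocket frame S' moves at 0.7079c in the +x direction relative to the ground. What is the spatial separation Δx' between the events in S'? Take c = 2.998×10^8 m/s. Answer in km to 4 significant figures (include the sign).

Δx' ≈ 7.528 km

γ = 1/√(1 − 0.7079²) = 1.41580
Δx' = γ(Δx − vΔt) = 1.41580 × (10610 m − 0.7079×(2.998×10^8 m/s)×24.94×10^-6 s)
= 1.41580 × (5317.02 m) = 7.528 km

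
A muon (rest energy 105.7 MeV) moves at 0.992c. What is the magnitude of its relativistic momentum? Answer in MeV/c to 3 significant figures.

γ = 1/√(1 − 0.992²) = 7.9216
p = γβm₀c = 7.9216 × 0.992 × 105.7 MeV/c = 831 MeV/c

p ≈ 831 MeV/c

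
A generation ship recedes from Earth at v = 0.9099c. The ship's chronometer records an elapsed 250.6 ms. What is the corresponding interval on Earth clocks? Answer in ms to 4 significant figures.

γ = 1/√(1 − 0.9099²) = 2.41064
Time dilation: Δt = γτ₀ = 2.41064 × 250.6 ms = 604.1 ms

Δt ≈ 604.1 ms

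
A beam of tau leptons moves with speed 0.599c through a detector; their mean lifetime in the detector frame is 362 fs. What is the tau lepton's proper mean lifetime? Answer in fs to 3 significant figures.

τ₀ ≈ 290 fs

γ = 1/√(1 − 0.599²) = 1.2488
Proper time: τ₀ = Δt/γ = 362/1.2488 = 290 fs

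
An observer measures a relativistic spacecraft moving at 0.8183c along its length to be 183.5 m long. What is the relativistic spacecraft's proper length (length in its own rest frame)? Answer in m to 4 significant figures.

γ = 1/√(1 − 0.8183²) = 1.73976
L₀ = γL = 1.73976 × 183.5 = 319.2 m

L₀ ≈ 319.2 m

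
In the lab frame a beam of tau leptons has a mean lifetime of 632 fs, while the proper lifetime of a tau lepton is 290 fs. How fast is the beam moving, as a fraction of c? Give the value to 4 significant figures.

β ≈ 0.8885

γ = Δt/τ₀ = 632/290 = 2.17931
β = √(1 − 1/γ²) = √(1 − 1/2.17931²) = 0.8885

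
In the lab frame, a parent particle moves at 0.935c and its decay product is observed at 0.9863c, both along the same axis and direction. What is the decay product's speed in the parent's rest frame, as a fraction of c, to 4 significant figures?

Inverse velocity addition: u' = (u − v)/(1 − uv/c²)
= (0.9863 − 0.935)/(1 − 0.9863×0.935) = 0.05130/0.0778095 = 0.6593

u' ≈ 0.6593c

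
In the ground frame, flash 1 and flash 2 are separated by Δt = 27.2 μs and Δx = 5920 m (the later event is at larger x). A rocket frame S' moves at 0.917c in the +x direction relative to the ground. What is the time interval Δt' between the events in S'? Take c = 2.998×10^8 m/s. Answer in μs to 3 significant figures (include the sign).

Δt' ≈ 22.8 μs

γ = 1/√(1 − 0.917²) = 2.5070
Δt' = γ(Δt − vΔx/c²) = 2.5070 × (27.2 μs − 0.917×5920 m / (2.998×10^8 m/s))
= 2.5070 × (9.0925 μs) = 22.8 μs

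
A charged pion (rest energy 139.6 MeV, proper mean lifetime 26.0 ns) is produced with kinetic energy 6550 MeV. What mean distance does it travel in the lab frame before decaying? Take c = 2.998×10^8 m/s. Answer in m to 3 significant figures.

d ≈ 373 m

γ = 1 + K/(m₀c²) = 1 + 6550/139.6 = 47.920
β = √(1 − 1/γ²) = 0.99978
Dilated lifetime: γτ₀ = 47.920 × 26.0 ns = 1245.9 ns
d = βc·γτ₀ = 0.99978 × (2.998×10^8 m/s) × 1.2459×10^-6 s = 373 m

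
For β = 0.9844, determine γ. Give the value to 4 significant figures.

γ = 1/√(1 − β²) = 1/√(1 − 0.9844²) = 1/√(0.0309566) = 5.684

γ ≈ 5.684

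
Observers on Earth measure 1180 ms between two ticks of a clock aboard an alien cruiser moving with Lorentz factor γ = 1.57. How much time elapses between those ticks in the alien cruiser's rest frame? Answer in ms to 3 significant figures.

γ = 1.57 (given)
Proper time: τ₀ = Δt/γ = 1180/1.57 = 752 ms

τ₀ ≈ 752 ms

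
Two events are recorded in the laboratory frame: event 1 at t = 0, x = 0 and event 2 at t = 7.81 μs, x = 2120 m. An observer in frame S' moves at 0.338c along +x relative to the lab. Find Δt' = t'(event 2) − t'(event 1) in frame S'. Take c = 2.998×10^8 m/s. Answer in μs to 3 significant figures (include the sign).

γ = 1/√(1 − 0.338²) = 1.0625
Δt' = γ(Δt − vΔx/c²) = 1.0625 × (7.81 μs − 0.338×2120 m / (2.998×10^8 m/s))
= 1.0625 × (5.4199 μs) = 5.76 μs

Δt' ≈ 5.76 μs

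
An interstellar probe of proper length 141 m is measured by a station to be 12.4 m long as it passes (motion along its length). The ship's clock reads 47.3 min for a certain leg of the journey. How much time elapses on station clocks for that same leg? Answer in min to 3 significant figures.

Δt ≈ 538 min

Length contraction ⇒ γ = L₀/L = 141/12.4 = 11.371
Time dilation: Δt = γτ₀ = 11.371 × 47.3 min = 538 min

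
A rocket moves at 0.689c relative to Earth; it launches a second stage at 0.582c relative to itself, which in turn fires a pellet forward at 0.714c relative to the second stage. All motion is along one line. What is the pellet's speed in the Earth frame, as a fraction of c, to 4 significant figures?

u ≈ 0.9839c

Compose boost 2: (0.582 + 0.689)/(1 + 0.582×0.689) = 1.271/1.40100 = 0.907210
Compose boost 3: (0.714 + 0.907210)/(1 + 0.714×0.907210) = 1.62121/1.64775 = 0.9839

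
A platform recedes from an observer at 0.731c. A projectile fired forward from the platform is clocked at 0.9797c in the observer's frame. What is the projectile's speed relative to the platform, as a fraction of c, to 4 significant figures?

Inverse velocity addition: u' = (u − v)/(1 − uv/c²)
= (0.9797 − 0.731)/(1 − 0.9797×0.731) = 0.2487/0.283839 = 0.8762

u' ≈ 0.8762c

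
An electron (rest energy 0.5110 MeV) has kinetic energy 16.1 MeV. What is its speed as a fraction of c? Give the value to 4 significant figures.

β ≈ 0.9995

γ = 1 + K/(m₀c²) = 1 + 16.1/0.5110 = 32.5068
β = √(1 − 1/γ²) = 0.9995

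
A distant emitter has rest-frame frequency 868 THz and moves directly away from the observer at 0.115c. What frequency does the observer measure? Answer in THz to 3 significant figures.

f_obs ≈ 773 THz

Relativistic Doppler: f_obs = f_src √((1−β)/(1+β))
= 868 × √(0.88500/1.1150) = 868 × 0.89091 = 773 THz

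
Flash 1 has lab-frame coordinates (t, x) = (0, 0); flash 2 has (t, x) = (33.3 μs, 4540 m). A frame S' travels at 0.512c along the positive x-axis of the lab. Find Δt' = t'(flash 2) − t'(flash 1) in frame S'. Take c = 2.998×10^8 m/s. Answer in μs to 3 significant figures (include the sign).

γ = 1/√(1 − 0.512²) = 1.1642
Δt' = γ(Δt − vΔx/c²) = 1.1642 × (33.3 μs − 0.512×4540 m / (2.998×10^8 m/s))
= 1.1642 × (25.547 μs) = 29.7 μs

Δt' ≈ 29.7 μs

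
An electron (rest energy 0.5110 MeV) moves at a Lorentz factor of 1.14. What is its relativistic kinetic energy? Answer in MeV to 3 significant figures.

γ = 1.14 (given)
K = (γ − 1)m₀c² = (1.14 − 1) × 0.5110 MeV = 0.14000 × 0.5110 MeV = 0.0715 MeV

K ≈ 0.0715 MeV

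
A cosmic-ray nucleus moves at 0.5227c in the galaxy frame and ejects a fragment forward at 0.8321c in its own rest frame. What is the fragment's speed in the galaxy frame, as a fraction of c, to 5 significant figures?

Compose boost 2: (0.8321 + 0.5227)/(1 + 0.8321×0.5227) = 1.3548/1.434939 = 0.94415

u ≈ 0.94415c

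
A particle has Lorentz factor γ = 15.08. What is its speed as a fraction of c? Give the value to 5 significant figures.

β ≈ 0.99780

β = √(1 − 1/γ²) = √(1 − 1/15.08²) = √(0.9956026) = 0.99780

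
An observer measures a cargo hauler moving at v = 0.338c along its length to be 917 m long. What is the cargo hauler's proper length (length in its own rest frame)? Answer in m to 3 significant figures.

L₀ ≈ 974 m

γ = 1/√(1 − 0.338²) = 1.0625
L₀ = γL = 1.0625 × 917 = 974 m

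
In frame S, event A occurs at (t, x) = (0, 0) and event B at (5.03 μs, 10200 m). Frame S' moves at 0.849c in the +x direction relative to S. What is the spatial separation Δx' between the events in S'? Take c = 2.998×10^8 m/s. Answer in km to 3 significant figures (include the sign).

Δx' ≈ 16.9 km

γ = 1/√(1 − 0.849²) = 1.8925
Δx' = γ(Δx − vΔt) = 1.8925 × (10200 m − 0.849×(2.998×10^8 m/s)×5.03×10^-6 s)
= 1.8925 × (8919.7 m) = 16.9 km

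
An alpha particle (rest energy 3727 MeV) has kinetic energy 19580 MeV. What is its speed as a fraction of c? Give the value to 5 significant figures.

γ = 1 + K/(m₀c²) = 1 + 19580/3727 = 6.253555
β = √(1 − 1/γ²) = 0.98713

β ≈ 0.98713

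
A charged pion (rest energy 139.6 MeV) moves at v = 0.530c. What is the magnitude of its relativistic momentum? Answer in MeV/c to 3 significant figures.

γ = 1/√(1 − 0.530²) = 1.1792
p = γβm₀c = 1.1792 × 0.530 × 139.6 MeV/c = 87.3 MeV/c

p ≈ 87.3 MeV/c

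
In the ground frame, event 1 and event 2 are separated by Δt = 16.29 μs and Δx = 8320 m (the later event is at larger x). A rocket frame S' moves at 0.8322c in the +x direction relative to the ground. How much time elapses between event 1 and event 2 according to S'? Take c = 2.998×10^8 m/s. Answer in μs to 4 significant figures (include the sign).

γ = 1/√(1 − 0.8322²) = 1.80351
Δt' = γ(Δt − vΔx/c²) = 1.80351 × (16.29 μs − 0.8322×8320 m / (2.998×10^8 m/s))
= 1.80351 × (-6.80508 μs) = -12.27 μs

Δt' ≈ -12.27 μs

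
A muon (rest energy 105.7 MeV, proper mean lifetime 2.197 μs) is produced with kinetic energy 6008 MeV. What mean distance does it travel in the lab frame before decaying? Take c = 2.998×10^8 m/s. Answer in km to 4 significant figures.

d ≈ 38.09 km

γ = 1 + K/(m₀c²) = 1 + 6008/105.7 = 57.8401
β = √(1 − 1/γ²) = 0.999851
Dilated lifetime: γτ₀ = 57.8401 × 2.197 μs = 127.075 μs
d = βc·γτ₀ = 0.999851 × (2.998×10^8 m/s) × 0.000127075 s = 38.09 km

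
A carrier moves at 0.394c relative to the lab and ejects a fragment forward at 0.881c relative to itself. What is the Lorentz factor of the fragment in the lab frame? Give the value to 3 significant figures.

γ ≈ 3.10

u_lab = (0.881 + 0.394)/(1 + 0.881×0.394) = 1.275/1.34711 = 0.946468
γ = 1/√(1 − 0.946468²) = 3.10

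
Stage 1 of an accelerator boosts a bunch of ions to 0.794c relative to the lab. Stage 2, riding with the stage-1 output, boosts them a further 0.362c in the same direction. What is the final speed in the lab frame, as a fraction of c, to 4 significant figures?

Compose boost 2: (0.362 + 0.794)/(1 + 0.362×0.794) = 1.156/1.28743 = 0.8979

u ≈ 0.8979c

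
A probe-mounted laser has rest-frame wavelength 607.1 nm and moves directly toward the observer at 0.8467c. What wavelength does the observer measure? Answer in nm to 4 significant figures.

λ_obs ≈ 174.9 nm

Relativistic Doppler: λ_obs = λ_src √((1−β)/(1+β))
= 607.1 × √(0.153300/1.84670) = 607.1 × 0.288120 = 174.9 nm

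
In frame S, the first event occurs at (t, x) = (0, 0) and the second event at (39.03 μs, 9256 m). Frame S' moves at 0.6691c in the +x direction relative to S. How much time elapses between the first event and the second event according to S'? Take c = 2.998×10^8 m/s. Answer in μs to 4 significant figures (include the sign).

γ = 1/√(1 − 0.6691²) = 1.34558
Δt' = γ(Δt − vΔx/c²) = 1.34558 × (39.03 μs − 0.6691×9256 m / (2.998×10^8 m/s))
= 1.34558 × (18.3723 μs) = 24.72 μs

Δt' ≈ 24.72 μs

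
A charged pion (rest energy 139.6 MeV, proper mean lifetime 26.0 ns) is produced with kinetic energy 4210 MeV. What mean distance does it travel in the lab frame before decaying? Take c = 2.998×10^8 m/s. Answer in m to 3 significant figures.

γ = 1 + K/(m₀c²) = 1 + 4210/139.6 = 31.158
β = √(1 − 1/γ²) = 0.99948
Dilated lifetime: γτ₀ = 31.158 × 26.0 ns = 810.10 ns
d = βc·γτ₀ = 0.99948 × (2.998×10^8 m/s) × 8.1010×10^-7 s = 243 m

d ≈ 243 m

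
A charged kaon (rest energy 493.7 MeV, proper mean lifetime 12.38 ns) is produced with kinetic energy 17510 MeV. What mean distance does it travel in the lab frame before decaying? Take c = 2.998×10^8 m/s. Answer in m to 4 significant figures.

γ = 1 + K/(m₀c²) = 1 + 17510/493.7 = 36.4669
β = √(1 − 1/γ²) = 0.999624
Dilated lifetime: γτ₀ = 36.4669 × 12.38 ns = 451.460 ns
d = βc·γτ₀ = 0.999624 × (2.998×10^8 m/s) × 4.51460×10^-7 s = 135.3 m

d ≈ 135.3 m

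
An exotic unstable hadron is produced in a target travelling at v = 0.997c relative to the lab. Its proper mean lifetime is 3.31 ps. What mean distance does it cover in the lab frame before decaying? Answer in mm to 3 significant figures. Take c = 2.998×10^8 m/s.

γ = 1/√(1 − 0.997²) = 12.920
Dilated lifetime: Δt = γτ₀ = 12.920 × 3.31 ps = 42.764 ps
d = vΔt = 0.997c × 42.764 ps = 2.9890×10^8 m/s × 4.2764×10^-11 s = 12.8 mm

d ≈ 12.8 mm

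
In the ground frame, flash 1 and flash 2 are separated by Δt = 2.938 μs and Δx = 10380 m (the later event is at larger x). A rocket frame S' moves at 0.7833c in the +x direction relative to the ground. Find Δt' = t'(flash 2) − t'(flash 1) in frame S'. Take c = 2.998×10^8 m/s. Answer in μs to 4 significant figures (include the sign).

γ = 1/√(1 − 0.7833²) = 1.60864
Δt' = γ(Δt − vΔx/c²) = 1.60864 × (2.938 μs − 0.7833×10380 m / (2.998×10^8 m/s))
= 1.60864 × (-24.1823 μs) = -38.90 μs

Δt' ≈ -38.90 μs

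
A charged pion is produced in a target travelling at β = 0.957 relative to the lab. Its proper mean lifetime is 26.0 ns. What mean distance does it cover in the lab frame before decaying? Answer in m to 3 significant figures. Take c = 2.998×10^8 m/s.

γ = 1/√(1 − 0.957²) = 3.4472
Dilated lifetime: Δt = γτ₀ = 3.4472 × 26.0 ns = 89.628 ns
d = vΔt = 0.957c × 89.628 ns = 2.8691×10^8 m/s × 8.9628×10^-8 s = 25.7 m

d ≈ 25.7 m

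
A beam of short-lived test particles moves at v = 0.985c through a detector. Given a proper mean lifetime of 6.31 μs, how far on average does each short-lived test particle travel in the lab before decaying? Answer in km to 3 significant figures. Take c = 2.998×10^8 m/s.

γ = 1/√(1 − 0.985²) = 5.7953
Dilated lifetime: Δt = γτ₀ = 5.7953 × 6.31 μs = 36.568 μs
d = vΔt = 0.985c × 36.568 μs = 2.9530×10^8 m/s × 3.6568×10^-5 s = 10.8 km

d ≈ 10.8 km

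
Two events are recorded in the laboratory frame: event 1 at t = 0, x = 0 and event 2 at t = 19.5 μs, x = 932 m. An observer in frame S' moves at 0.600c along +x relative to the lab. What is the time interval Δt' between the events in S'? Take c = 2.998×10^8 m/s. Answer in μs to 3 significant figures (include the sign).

γ = 1/√(1 − 0.600²) = 1.2500
Δt' = γ(Δt − vΔx/c²) = 1.2500 × (19.5 μs − 0.600×932 m / (2.998×10^8 m/s))
= 1.2500 × (17.635 μs) = 22.0 μs

Δt' ≈ 22.0 μs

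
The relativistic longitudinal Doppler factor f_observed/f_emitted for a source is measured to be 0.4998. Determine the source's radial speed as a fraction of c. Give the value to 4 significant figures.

β ≈ 0.6003

f_obs/f_src = √((1−β)/(1+β)) = 0.4998  ⇒  (1−β)/(1+β) = 0.249800
β = |1 − D²|/(1 + D²) = |1 − 0.249800|/(1 + 0.249800) = 0.6003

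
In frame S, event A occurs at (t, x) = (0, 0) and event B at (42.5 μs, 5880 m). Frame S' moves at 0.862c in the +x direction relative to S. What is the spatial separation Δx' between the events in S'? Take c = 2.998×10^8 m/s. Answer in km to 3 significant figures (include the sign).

γ = 1/√(1 − 0.862²) = 1.9727
Δx' = γ(Δx − vΔt) = 1.9727 × (5880 m − 0.862×(2.998×10^8 m/s)×42.5×10^-6 s)
= 1.9727 × (-5103.2 m) = -10.1 km

Δx' ≈ -10.1 km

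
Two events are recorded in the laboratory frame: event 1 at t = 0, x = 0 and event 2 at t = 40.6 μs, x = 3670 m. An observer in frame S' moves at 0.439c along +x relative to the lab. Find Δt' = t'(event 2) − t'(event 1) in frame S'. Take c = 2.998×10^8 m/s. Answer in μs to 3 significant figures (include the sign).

γ = 1/√(1 − 0.439²) = 1.1130
Δt' = γ(Δt − vΔx/c²) = 1.1130 × (40.6 μs − 0.439×3670 m / (2.998×10^8 m/s))
= 1.1130 × (35.226 μs) = 39.2 μs

Δt' ≈ 39.2 μs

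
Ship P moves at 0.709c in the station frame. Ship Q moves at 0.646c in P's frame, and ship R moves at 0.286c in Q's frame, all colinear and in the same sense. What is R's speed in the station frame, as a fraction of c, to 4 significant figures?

u ≈ 0.9601c

Compose boost 2: (0.646 + 0.709)/(1 + 0.646×0.709) = 1.355/1.45801 = 0.929346
Compose boost 3: (0.286 + 0.929346)/(1 + 0.286×0.929346) = 1.21535/1.26579 = 0.9601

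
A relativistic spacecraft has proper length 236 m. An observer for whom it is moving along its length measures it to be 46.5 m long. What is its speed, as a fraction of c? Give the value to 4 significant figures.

β ≈ 0.9804

γ = L₀/L = 236/46.5 = 5.07527
β = √(1 − 1/γ²) = 0.9804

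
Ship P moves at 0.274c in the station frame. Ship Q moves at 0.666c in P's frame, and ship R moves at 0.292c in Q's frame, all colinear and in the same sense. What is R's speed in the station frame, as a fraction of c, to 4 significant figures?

u ≈ 0.8822c

Compose boost 2: (0.666 + 0.274)/(1 + 0.666×0.274) = 0.9400/1.18248 = 0.794937
Compose boost 3: (0.292 + 0.794937)/(1 + 0.292×0.794937) = 1.08694/1.23212 = 0.8822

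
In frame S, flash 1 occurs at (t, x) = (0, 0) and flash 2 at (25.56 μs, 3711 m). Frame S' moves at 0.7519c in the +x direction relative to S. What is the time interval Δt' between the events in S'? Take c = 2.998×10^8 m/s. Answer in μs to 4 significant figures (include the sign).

Δt' ≈ 24.65 μs

γ = 1/√(1 − 0.7519²) = 1.51681
Δt' = γ(Δt − vΔx/c²) = 1.51681 × (25.56 μs − 0.7519×3711 m / (2.998×10^8 m/s))
= 1.51681 × (16.2528 μs) = 24.65 μs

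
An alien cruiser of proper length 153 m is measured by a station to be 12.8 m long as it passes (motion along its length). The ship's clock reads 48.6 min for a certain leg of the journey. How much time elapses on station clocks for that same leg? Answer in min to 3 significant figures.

Length contraction ⇒ γ = L₀/L = 153/12.8 = 11.953
Time dilation: Δt = γτ₀ = 11.953 × 48.6 min = 581 min

Δt ≈ 581 min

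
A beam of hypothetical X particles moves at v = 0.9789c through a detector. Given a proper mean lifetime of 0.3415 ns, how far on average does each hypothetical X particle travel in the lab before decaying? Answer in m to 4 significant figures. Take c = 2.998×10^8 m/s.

γ = 1/√(1 − 0.9789²) = 4.89381
Dilated lifetime: Δt = γτ₀ = 4.89381 × 0.3415 ns = 1.67124 ns
d = vΔt = 0.9789c × 1.67124 ns = 2.93474×10^8 m/s × 1.67124×10^-9 s = 0.4905 m

d ≈ 0.4905 m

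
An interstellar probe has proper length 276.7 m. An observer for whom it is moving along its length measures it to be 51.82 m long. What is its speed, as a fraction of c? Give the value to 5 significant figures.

γ = L₀/L = 276.7/51.82 = 5.339637
β = √(1 − 1/γ²) = 0.98231

β ≈ 0.98231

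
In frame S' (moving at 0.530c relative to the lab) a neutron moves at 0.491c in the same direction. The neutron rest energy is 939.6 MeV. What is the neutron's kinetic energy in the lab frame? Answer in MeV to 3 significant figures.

K ≈ 663 MeV

u_lab = (0.491 + 0.530)/(1 + 0.491×0.530) = 0.810170
γ = 1/√(1 − 0.810170²) = 1.7059
K = (γ − 1)m₀c² = (1.7059 − 1) × 939.6 = 0.70592 × 939.6 = 663 MeV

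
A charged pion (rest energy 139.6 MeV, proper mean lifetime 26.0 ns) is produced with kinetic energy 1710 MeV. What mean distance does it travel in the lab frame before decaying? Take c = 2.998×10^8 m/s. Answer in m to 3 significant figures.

γ = 1 + K/(m₀c²) = 1 + 1710/139.6 = 13.249
β = √(1 − 1/γ²) = 0.99715
Dilated lifetime: γτ₀ = 13.249 × 26.0 ns = 344.48 ns
d = βc·γτ₀ = 0.99715 × (2.998×10^8 m/s) × 3.4448×10^-7 s = 103 m

d ≈ 103 m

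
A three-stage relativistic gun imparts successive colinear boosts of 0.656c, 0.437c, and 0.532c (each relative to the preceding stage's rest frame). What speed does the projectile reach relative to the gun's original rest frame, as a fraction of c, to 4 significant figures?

Compose boost 2: (0.437 + 0.656)/(1 + 0.437×0.656) = 1.093/1.28667 = 0.849478
Compose boost 3: (0.532 + 0.849478)/(1 + 0.532×0.849478) = 1.38148/1.45192 = 0.9515

u ≈ 0.9515c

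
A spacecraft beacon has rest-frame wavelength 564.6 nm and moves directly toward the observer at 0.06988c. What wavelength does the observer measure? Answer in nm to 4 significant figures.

Relativistic Doppler: λ_obs = λ_src √((1−β)/(1+β))
= 564.6 × √(0.930120/1.06988) = 564.6 × 0.932399 = 526.4 nm

λ_obs ≈ 526.4 nm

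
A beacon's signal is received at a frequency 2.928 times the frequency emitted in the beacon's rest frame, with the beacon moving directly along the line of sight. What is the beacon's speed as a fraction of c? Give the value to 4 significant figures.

f_obs/f_src = √((1+β)/(1−β)) = 2.928  ⇒  (1+β)/(1−β) = 8.57318
β = |1 − D²|/(1 + D²) = |1 − 8.57318|/(1 + 8.57318) = 0.7911

β ≈ 0.7911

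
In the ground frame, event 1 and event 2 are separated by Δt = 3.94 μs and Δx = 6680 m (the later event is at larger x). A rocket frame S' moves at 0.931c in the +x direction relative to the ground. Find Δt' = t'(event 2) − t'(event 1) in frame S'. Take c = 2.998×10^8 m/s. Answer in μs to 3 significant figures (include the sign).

Δt' ≈ -46.0 μs

γ = 1/√(1 − 0.931²) = 2.7396
Δt' = γ(Δt − vΔx/c²) = 2.7396 × (3.94 μs − 0.931×6680 m / (2.998×10^8 m/s))
= 2.7396 × (-16.804 μs) = -46.0 μs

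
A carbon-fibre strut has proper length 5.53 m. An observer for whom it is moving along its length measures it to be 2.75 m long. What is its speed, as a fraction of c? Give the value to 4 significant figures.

γ = L₀/L = 5.53/2.75 = 2.01091
β = √(1 − 1/γ²) = 0.8676

β ≈ 0.8676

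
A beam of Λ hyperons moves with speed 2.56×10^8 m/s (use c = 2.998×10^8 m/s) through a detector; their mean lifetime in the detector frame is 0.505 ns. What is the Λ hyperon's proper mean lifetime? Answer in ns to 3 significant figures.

β = v/c = 2.56×10^8 / 2.998×10^8 = 0.85390
γ = 1/√(1 − 0.85390²) = 1.9215
Proper time: τ₀ = Δt/γ = 0.505/1.9215 = 0.263 ns

τ₀ ≈ 0.263 ns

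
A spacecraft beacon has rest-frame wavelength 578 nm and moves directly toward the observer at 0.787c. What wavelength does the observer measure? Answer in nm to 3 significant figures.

λ_obs ≈ 200 nm

Relativistic Doppler: λ_obs = λ_src √((1−β)/(1+β))
= 578 × √(0.21300/1.7870) = 578 × 0.34525 = 200 nm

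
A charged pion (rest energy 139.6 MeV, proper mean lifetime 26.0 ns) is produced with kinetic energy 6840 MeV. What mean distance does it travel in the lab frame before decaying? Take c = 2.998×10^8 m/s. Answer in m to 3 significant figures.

γ = 1 + K/(m₀c²) = 1 + 6840/139.6 = 49.997
β = √(1 − 1/γ²) = 0.99980
Dilated lifetime: γτ₀ = 49.997 × 26.0 ns = 1299.9 ns
d = βc·γτ₀ = 0.99980 × (2.998×10^8 m/s) × 1.2999×10^-6 s = 390 m

d ≈ 390 m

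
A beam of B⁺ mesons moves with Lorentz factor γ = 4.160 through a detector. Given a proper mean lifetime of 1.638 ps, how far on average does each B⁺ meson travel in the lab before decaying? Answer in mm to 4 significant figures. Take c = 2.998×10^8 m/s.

d ≈ 1.983 mm

β = √(1 − 1/γ²) = √(1 − 1/4.160²) = 0.970678
Dilated lifetime: Δt = γτ₀ = 4.160 × 1.638 ps = 6.81408 ps
d = vΔt = 0.970678c × 6.81408 ps = 2.91009×10^8 m/s × 6.81408×10^-12 s = 1.983 mm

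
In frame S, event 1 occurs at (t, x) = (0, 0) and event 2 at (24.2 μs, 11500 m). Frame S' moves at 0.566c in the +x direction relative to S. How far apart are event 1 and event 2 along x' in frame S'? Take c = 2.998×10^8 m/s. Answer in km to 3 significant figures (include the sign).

γ = 1/√(1 − 0.566²) = 1.2130
Δx' = γ(Δx − vΔt) = 1.2130 × (11500 m − 0.566×(2.998×10^8 m/s)×24.2×10^-6 s)
= 1.2130 × (7393.6 m) = 8.97 km

Δx' ≈ 8.97 km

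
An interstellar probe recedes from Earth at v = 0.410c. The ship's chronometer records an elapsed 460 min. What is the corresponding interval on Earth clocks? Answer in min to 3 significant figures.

γ = 1/√(1 − 0.410²) = 1.0964
Time dilation: Δt = γτ₀ = 1.0964 × 460 min = 504 min

Δt ≈ 504 min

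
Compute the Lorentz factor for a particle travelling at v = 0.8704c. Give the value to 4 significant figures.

γ = 1/√(1 − β²) = 1/√(1 − 0.8704²) = 1/√(0.242404) = 2.031

γ ≈ 2.031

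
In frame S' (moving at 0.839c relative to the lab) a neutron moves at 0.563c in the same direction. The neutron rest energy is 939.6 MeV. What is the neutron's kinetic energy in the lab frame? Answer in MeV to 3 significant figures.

u_lab = (0.563 + 0.839)/(1 + 0.563×0.839) = 0.952215
γ = 1/√(1 − 0.952215²) = 3.2741
K = (γ − 1)m₀c² = (3.2741 − 1) × 939.6 = 2.2741 × 939.6 = 2140 MeV

K ≈ 2140 MeV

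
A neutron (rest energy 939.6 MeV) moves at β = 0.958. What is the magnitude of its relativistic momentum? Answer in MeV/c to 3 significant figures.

γ = 1/√(1 − 0.958²) = 3.4871
p = γβm₀c = 3.4871 × 0.958 × 939.6 MeV/c = 3140 MeV/c

p ≈ 3140 MeV/c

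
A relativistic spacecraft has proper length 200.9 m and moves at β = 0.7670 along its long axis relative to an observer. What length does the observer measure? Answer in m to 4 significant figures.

γ = 1/√(1 − 0.7670²) = 1.55849
Length contraction: L = L₀/γ = 200.9/1.55849 = 128.9 m

L ≈ 128.9 m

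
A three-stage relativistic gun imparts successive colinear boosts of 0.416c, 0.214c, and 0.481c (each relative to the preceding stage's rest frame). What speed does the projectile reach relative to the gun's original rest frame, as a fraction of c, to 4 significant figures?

u ≈ 0.8289c

Compose boost 2: (0.214 + 0.416)/(1 + 0.214×0.416) = 0.6300/1.08902 = 0.578500
Compose boost 3: (0.481 + 0.578500)/(1 + 0.481×0.578500) = 1.05950/1.27826 = 0.8289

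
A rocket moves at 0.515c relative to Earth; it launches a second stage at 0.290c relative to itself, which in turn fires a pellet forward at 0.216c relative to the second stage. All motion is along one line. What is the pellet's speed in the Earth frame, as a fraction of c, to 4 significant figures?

u ≈ 0.7960c

Compose boost 2: (0.290 + 0.515)/(1 + 0.290×0.515) = 0.8050/1.14935 = 0.700396
Compose boost 3: (0.216 + 0.700396)/(1 + 0.216×0.700396) = 0.916396/1.15129 = 0.7960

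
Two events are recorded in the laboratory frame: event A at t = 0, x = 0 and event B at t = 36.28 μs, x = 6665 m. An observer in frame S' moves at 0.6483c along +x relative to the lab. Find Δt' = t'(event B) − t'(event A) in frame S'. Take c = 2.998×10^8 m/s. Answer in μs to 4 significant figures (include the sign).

Δt' ≈ 28.72 μs

γ = 1/√(1 − 0.6483²) = 1.31340
Δt' = γ(Δt − vΔx/c²) = 1.31340 × (36.28 μs − 0.6483×6665 m / (2.998×10^8 m/s))
= 1.31340 × (21.8673 μs) = 28.72 μs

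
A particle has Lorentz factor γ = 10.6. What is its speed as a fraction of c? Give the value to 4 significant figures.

β = √(1 − 1/γ²) = √(1 − 1/10.6²) = √(0.991100) = 0.9955

β ≈ 0.9955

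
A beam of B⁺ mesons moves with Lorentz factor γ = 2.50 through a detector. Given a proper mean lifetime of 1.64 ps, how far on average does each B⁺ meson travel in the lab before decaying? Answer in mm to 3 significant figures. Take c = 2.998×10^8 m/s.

d ≈ 1.13 mm

β = √(1 − 1/γ²) = √(1 − 1/2.50²) = 0.91652
Dilated lifetime: Δt = γτ₀ = 2.50 × 1.64 ps = 4.1000 ps
d = vΔt = 0.91652c × 4.1000 ps = 2.7477×10^8 m/s × 4.1000×10^-12 s = 1.13 mm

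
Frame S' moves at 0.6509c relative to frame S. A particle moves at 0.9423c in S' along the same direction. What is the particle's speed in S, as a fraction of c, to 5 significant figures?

Relativistic velocity addition: u = (u' + v)/(1 + u'v/c²)
= (0.9423 + 0.6509)/(1 + 0.9423×0.6509) = 1.5932/1.613343 = 0.98751

u ≈ 0.98751c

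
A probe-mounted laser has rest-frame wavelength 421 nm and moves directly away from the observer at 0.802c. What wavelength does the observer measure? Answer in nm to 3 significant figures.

λ_obs ≈ 1270 nm

Relativistic Doppler: λ_obs = λ_src √((1+β)/(1−β))
= 421 × √(1.8020/0.19800) = 421 × 3.0168 = 1270 nm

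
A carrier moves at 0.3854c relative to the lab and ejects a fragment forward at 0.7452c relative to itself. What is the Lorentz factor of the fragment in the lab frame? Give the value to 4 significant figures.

γ ≈ 2.092

u_lab = (0.7452 + 0.3854)/(1 + 0.7452×0.3854) = 1.1306/1.287200 = 0.8783405
γ = 1/√(1 − 0.8783405²) = 2.092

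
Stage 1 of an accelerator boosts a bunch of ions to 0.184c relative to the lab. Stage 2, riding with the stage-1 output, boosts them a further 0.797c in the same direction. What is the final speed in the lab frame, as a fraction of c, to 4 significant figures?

u ≈ 0.8555c

Compose boost 2: (0.797 + 0.184)/(1 + 0.797×0.184) = 0.9810/1.14665 = 0.8555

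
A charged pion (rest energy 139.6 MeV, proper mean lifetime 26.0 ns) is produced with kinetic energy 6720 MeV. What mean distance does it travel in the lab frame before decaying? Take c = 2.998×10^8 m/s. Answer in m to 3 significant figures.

γ = 1 + K/(m₀c²) = 1 + 6720/139.6 = 49.138
β = √(1 − 1/γ²) = 0.99979
Dilated lifetime: γτ₀ = 49.138 × 26.0 ns = 1277.6 ns
d = βc·γτ₀ = 0.99979 × (2.998×10^8 m/s) × 1.2776×10^-6 s = 383 m

d ≈ 383 m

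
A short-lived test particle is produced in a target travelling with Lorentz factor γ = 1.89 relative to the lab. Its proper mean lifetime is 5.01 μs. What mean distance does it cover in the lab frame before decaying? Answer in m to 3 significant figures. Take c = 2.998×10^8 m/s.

d ≈ 2410 m

β = √(1 − 1/γ²) = √(1 − 1/1.89²) = 0.84856
Dilated lifetime: Δt = γτ₀ = 1.89 × 5.01 μs = 9.4689 μs
d = vΔt = 0.84856c × 9.4689 μs = 2.5440×10^8 m/s × 9.4689×10^-6 s = 2410 m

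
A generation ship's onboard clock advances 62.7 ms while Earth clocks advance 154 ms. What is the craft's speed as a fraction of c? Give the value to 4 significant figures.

γ = Δt/τ₀ = 154/62.7 = 2.45614
β = √(1 − 1/γ²) = √(1 − 1/2.45614²) = 0.9134

β ≈ 0.9134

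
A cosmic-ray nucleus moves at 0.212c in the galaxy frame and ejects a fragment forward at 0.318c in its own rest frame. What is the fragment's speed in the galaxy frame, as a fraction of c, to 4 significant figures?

u ≈ 0.4965c

Compose boost 2: (0.318 + 0.212)/(1 + 0.318×0.212) = 0.5300/1.06742 = 0.4965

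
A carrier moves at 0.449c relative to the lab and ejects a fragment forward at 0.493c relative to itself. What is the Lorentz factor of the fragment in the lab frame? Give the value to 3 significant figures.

γ ≈ 1.57

u_lab = (0.493 + 0.449)/(1 + 0.493×0.449) = 0.9420/1.22136 = 0.771273
γ = 1/√(1 − 0.771273²) = 1.57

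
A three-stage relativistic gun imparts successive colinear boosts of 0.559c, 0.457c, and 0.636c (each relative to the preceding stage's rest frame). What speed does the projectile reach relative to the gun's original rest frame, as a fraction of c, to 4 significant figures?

u ≈ 0.9542c

Compose boost 2: (0.457 + 0.559)/(1 + 0.457×0.559) = 1.016/1.25546 = 0.809263
Compose boost 3: (0.636 + 0.809263)/(1 + 0.636×0.809263) = 1.44526/1.51469 = 0.9542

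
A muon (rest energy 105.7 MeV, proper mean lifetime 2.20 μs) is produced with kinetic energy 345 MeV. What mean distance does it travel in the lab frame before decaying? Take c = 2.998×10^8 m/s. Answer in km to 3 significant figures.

γ = 1 + K/(m₀c²) = 1 + 345/105.7 = 4.2640
β = √(1 − 1/γ²) = 0.97211
Dilated lifetime: γτ₀ = 4.2640 × 2.20 μs = 9.3807 μs
d = βc·γτ₀ = 0.97211 × (2.998×10^8 m/s) × 9.3807×10^-6 s = 2.73 km

d ≈ 2.73 km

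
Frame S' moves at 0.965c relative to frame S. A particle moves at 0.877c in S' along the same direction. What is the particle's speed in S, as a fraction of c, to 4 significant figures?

u ≈ 0.9977c

Relativistic velocity addition: u = (u' + v)/(1 + u'v/c²)
= (0.877 + 0.965)/(1 + 0.877×0.965) = 1.842/1.84631 = 0.9977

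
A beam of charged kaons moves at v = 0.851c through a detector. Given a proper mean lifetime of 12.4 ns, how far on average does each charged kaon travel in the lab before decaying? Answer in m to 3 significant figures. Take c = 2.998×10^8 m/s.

γ = 1/√(1 − 0.851²) = 1.9042
Dilated lifetime: Δt = γτ₀ = 1.9042 × 12.4 ns = 23.612 ns
d = vΔt = 0.851c × 23.612 ns = 2.5513×10^8 m/s × 2.3612×10^-8 s = 6.02 m

d ≈ 6.02 m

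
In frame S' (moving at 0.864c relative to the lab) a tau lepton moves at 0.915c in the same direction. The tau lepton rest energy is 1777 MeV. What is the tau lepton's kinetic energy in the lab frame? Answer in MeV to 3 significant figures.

K ≈ 13900 MeV

u_lab = (0.915 + 0.864)/(1 + 0.915×0.864) = 0.993544
γ = 1/√(1 − 0.993544²) = 8.8146
K = (γ − 1)m₀c² = (8.8146 − 1) × 1777 = 7.8146 × 1777 = 13900 MeV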